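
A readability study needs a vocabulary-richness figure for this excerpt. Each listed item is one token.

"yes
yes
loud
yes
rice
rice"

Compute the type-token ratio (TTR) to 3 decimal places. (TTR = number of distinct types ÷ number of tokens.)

N = 6 tokens, V = 3 types.
TTR = V / N = 3 / 6 = 0.500

0.500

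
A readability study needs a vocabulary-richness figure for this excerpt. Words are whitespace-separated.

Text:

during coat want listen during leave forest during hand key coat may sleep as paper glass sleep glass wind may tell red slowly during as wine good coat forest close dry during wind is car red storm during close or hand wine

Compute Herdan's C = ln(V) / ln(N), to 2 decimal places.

N = 42, V = 25.
ln(V) = 3.218876, ln(N) = 3.737670
C = 3.218876 / 3.737670 = 0.86

0.86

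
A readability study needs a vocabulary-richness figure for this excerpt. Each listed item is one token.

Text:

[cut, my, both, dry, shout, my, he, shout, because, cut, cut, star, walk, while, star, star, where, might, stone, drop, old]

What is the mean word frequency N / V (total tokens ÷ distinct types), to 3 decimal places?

1.400

N = 21 tokens, V = 15 types.
Mean frequency = N / V = 21 / 15 = 1.400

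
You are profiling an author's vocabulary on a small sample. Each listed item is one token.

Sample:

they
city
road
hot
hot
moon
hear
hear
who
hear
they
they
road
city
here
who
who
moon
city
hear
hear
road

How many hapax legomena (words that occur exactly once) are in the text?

Frequencies: hear:5, they:3, city:3, road:3, who:3, hot:2, moon:2, here:1
Hapax (freq=1): here

1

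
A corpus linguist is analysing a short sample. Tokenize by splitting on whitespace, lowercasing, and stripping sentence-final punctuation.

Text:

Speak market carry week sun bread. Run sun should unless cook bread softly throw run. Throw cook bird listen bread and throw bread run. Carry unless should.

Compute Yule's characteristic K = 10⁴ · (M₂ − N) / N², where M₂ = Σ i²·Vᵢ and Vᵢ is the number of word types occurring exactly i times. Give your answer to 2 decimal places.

Frequencies: bread:4, run:3, throw:3, carry:2, sun:2, should:2, unless:2, cook:2, speak:1, market:1, week:1, softly:1, bird:1, listen:1, and:1
N = 27. Frequency spectrum: V_1=7, V_2=5, V_3=2, V_4=1
M₂ = 1²·7 + 2²·5 + 3²·2 + 4²·1 = 61
K = 10000 × (61 − 27) / 27² = 466.39

466.39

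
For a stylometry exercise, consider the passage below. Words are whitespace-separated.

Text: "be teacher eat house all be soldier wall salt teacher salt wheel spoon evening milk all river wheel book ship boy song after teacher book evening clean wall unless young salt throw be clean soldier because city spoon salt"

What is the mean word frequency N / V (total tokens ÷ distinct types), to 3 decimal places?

N = 39 tokens, V = 24 types.
Mean frequency = N / V = 39 / 24 = 1.625

1.625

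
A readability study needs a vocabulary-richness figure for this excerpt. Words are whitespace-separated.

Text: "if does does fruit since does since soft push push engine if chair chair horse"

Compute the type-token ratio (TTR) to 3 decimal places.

0.600

N = 15 tokens, V = 9 types.
TTR = V / N = 9 / 15 = 0.600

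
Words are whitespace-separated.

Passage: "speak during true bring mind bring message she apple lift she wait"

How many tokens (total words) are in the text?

Tokens: speak, during, true, bring, mind, bring, message, she, apple, lift, she, wait
N = 12

12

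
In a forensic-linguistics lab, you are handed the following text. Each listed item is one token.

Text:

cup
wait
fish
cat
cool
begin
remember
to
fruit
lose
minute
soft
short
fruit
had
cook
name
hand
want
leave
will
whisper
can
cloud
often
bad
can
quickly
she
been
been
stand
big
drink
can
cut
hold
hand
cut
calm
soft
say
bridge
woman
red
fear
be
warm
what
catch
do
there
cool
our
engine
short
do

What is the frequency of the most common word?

3

Frequencies: can:3, cool:2, fruit:2, soft:2, short:2, hand:2, been:2, cut:2, do:2, cup:1, wait:1, fish:1, cat:1, begin:1, remember:1, to:1, lose:1, minute:1, had:1, cook:1, … (27 more, each freq 1)
Most common: 'can' with frequency 3.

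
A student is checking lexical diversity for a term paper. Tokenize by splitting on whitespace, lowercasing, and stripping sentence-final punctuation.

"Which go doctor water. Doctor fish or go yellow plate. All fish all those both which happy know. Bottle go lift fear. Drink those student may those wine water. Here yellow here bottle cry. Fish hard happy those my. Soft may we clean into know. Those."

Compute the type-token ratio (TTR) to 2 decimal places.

N = 46 tokens, V = 28 types.
TTR = V / N = 28 / 46 = 0.61

0.61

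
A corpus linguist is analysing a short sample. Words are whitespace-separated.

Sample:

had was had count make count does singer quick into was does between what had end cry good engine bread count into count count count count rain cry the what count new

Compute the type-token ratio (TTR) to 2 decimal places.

0.56

N = 32 tokens, V = 18 types.
TTR = V / N = 18 / 32 = 0.56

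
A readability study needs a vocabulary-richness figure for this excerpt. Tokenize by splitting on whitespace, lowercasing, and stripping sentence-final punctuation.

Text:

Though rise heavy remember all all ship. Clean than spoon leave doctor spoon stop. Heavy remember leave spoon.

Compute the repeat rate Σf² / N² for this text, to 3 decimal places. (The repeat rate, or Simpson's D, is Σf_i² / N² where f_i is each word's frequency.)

Frequencies: spoon:3, heavy:2, remember:2, all:2, leave:2, though:1, rise:1, ship:1, clean:1, than:1, doctor:1, stop:1
Σf² = 32; N² = 324
Repeat rate = 32 / 324 = 0.099

0.099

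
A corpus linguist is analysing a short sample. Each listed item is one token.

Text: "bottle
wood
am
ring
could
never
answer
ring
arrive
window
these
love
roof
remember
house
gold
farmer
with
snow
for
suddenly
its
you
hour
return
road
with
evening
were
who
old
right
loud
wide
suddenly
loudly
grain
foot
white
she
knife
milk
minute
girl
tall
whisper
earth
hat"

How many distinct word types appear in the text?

45

Distinct types: {am, answer, arrive, bottle, could, earth, evening, farmer, foot, for, girl, gold, grain, hat, hour, house, its, knife, loud, loudly, love, milk, minute, never, old, remember, return, right, ring, road, roof, she, snow, suddenly, tall, these, were, whisper, white, who, wide, window, with, wood, you}
V = 45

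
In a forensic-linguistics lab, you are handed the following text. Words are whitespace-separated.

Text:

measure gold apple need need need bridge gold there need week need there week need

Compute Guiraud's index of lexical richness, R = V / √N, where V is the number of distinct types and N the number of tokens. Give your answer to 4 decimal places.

1.8074

N = 15, V = 7.
√N = 3.872983
R = 7 / 3.872983 = 1.8074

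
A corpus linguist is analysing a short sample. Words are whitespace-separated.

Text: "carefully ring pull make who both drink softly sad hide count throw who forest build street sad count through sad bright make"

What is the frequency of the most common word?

Frequencies: sad:3, make:2, who:2, count:2, carefully:1, ring:1, pull:1, both:1, drink:1, softly:1, hide:1, throw:1, forest:1, build:1, street:1, through:1, bright:1
Most common: 'sad' with frequency 3.

3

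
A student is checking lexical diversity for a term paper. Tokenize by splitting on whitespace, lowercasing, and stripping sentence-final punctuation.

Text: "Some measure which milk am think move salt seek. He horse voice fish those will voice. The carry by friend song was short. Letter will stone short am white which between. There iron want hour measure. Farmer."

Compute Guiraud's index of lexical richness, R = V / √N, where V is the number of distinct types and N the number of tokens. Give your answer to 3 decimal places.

N = 37, V = 31.
√N = 6.082763
R = 31 / 6.082763 = 5.096

5.096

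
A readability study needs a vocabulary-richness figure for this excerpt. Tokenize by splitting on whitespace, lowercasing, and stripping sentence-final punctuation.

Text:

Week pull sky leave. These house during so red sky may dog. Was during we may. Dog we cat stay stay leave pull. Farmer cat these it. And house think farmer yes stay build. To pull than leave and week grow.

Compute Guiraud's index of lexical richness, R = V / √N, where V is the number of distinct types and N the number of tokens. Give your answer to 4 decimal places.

N = 41, V = 24.
√N = 6.403124
R = 24 / 6.403124 = 3.7482

3.7482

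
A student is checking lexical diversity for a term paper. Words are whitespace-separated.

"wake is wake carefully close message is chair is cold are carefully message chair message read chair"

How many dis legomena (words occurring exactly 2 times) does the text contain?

Frequencies: is:3, message:3, chair:3, wake:2, carefully:2, close:1, cold:1, are:1, read:1
Words with frequency 2: carefully, wake

2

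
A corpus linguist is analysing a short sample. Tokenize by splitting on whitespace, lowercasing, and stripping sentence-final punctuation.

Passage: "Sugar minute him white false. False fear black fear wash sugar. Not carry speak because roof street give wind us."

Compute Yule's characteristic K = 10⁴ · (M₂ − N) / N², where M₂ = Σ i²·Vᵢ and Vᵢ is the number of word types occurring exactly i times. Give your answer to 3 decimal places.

150.000

Frequencies: sugar:2, false:2, fear:2, minute:1, him:1, white:1, black:1, wash:1, not:1, carry:1, speak:1, because:1, roof:1, street:1, give:1, wind:1, us:1
N = 20. Frequency spectrum: V_1=14, V_2=3
M₂ = 1²·14 + 2²·3 = 26
K = 10000 × (26 − 20) / 20² = 150.000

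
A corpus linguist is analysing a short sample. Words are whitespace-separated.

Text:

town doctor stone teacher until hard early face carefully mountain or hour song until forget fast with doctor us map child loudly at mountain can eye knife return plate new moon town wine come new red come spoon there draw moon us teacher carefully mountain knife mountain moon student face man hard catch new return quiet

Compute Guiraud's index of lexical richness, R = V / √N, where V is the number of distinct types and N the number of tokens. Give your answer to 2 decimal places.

5.08

N = 56, V = 38.
√N = 7.483315
R = 38 / 7.483315 = 5.08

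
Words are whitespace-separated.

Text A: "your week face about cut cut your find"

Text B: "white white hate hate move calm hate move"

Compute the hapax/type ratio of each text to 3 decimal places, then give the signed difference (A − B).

A: hapax=4, V=6, ratio=0.667
B: hapax=1, V=4, ratio=0.250
Difference = 0.667 − 0.250 = 0.417

0.417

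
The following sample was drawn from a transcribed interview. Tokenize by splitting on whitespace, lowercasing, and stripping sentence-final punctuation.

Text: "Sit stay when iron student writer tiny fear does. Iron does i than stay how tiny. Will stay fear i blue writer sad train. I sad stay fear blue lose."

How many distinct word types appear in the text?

17

Distinct types: {blue, does, fear, how, i, iron, lose, sad, sit, stay, student, than, tiny, train, when, will, writer}
V = 17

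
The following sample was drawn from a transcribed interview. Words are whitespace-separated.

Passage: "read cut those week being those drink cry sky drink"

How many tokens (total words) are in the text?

10

Tokens: read, cut, those, week, being, those, drink, cry, sky, drink
N = 10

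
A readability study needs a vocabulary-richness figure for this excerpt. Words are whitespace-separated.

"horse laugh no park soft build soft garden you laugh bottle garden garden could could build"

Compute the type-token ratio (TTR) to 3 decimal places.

N = 16 tokens, V = 10 types.
TTR = V / N = 10 / 16 = 0.625

0.625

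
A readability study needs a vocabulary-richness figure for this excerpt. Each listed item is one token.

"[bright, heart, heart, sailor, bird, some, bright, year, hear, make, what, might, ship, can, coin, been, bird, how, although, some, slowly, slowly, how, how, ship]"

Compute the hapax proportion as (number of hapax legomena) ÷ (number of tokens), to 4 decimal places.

0.4000

Frequencies: how:3, bright:2, heart:2, bird:2, some:2, ship:2, slowly:2, sailor:1, year:1, hear:1, make:1, what:1, might:1, can:1, coin:1, been:1, although:1
Hapax count = 10; token count = 25.
Ratio = 10 / 25 = 0.4000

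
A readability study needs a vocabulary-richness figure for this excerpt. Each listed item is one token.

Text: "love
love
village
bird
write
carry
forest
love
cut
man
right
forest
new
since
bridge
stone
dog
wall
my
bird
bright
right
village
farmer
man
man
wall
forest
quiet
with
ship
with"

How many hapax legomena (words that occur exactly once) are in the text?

13

Frequencies: love:3, forest:3, man:3, village:2, bird:2, right:2, wall:2, with:2, write:1, carry:1, cut:1, new:1, since:1, bridge:1, stone:1, dog:1, my:1, bright:1, farmer:1, quiet:1, … (1 more, each freq 1)
Hapax (freq=1): bridge, bright, carry, cut, dog, farmer, my, new, quiet, ship, since, stone, write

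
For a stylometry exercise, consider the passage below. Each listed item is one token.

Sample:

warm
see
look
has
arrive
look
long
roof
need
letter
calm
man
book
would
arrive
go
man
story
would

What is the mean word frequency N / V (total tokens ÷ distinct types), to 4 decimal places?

N = 19 tokens, V = 15 types.
Mean frequency = N / V = 19 / 15 = 1.2667

1.2667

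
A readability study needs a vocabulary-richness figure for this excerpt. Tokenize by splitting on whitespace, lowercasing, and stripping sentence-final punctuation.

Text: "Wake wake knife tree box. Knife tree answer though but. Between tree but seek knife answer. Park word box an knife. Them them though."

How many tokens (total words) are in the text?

Tokens: wake, wake, knife, tree, box, knife, tree, answer, though, but, between, tree, but, seek, knife, answer, park, word, box, an, knife, them, them, though
N = 24

24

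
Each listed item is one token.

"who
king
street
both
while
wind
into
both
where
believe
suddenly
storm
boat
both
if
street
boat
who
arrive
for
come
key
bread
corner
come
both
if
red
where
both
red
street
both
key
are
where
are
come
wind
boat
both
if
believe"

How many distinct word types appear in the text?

Distinct types: {are, arrive, believe, boat, both, bread, come, corner, for, if, into, key, king, red, storm, street, suddenly, where, while, who, wind}
V = 21

21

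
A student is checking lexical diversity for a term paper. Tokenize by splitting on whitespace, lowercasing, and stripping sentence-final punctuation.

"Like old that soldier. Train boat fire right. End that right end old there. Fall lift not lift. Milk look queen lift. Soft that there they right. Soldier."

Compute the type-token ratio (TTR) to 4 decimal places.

N = 28 tokens, V = 18 types.
TTR = V / N = 18 / 28 = 0.6429

0.6429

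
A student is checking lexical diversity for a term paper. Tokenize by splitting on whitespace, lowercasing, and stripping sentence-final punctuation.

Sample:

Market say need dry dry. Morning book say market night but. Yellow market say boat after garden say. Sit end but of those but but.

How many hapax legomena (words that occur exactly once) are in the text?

12

Frequencies: say:4, but:4, market:3, dry:2, need:1, morning:1, book:1, night:1, yellow:1, boat:1, after:1, garden:1, sit:1, end:1, of:1, those:1
Hapax (freq=1): after, boat, book, end, garden, morning, need, night, of, sit, those, yellow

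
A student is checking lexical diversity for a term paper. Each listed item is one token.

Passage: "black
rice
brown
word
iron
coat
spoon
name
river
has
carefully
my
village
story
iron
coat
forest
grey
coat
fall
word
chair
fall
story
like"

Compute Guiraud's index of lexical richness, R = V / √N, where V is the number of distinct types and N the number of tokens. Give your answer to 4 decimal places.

3.8000

N = 25, V = 19.
√N = 5.000000
R = 19 / 5.000000 = 3.8000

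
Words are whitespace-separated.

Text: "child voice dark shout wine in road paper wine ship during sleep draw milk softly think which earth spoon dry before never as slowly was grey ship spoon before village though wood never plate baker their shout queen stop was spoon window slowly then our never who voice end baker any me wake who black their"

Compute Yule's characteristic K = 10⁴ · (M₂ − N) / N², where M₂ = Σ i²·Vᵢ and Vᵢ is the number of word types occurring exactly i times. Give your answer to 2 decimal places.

102.04

Frequencies: spoon:3, never:3, voice:2, shout:2, wine:2, ship:2, before:2, slowly:2, was:2, baker:2, their:2, who:2, child:1, dark:1, in:1, road:1, paper:1, during:1, sleep:1, draw:1, … (22 more, each freq 1)
N = 56. Frequency spectrum: V_1=30, V_2=10, V_3=2
M₂ = 1²·30 + 2²·10 + 3²·2 = 88
K = 10000 × (88 − 56) / 56² = 102.04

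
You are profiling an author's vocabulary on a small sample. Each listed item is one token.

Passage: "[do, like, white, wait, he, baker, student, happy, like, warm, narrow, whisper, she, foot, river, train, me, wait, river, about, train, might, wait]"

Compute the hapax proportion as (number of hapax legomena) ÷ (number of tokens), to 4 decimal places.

0.6087

Frequencies: wait:3, like:2, river:2, train:2, do:1, white:1, he:1, baker:1, student:1, happy:1, warm:1, narrow:1, whisper:1, she:1, foot:1, me:1, about:1, might:1
Hapax count = 14; token count = 23.
Ratio = 14 / 23 = 0.6087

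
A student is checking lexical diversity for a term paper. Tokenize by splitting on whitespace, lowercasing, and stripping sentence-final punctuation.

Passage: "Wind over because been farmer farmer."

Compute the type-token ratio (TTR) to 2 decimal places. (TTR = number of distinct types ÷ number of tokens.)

0.83

N = 6 tokens, V = 5 types.
TTR = V / N = 5 / 6 = 0.83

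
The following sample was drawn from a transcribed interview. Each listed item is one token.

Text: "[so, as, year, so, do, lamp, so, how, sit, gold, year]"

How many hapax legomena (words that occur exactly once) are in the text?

6

Frequencies: so:3, year:2, as:1, do:1, lamp:1, how:1, sit:1, gold:1
Hapax (freq=1): as, do, gold, how, lamp, sit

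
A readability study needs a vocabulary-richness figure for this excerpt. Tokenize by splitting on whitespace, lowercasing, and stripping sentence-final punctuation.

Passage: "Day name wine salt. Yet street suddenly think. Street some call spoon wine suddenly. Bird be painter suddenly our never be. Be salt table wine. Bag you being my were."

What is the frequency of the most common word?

Frequencies: wine:3, suddenly:3, be:3, salt:2, street:2, day:1, name:1, yet:1, think:1, some:1, call:1, spoon:1, bird:1, painter:1, our:1, never:1, table:1, bag:1, you:1, being:1, … (2 more, each freq 1)
Most common: 'wine' with frequency 3.

3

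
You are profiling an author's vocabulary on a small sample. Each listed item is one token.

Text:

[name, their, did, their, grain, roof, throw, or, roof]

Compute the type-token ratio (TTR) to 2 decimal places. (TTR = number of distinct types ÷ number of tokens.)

N = 9 tokens, V = 7 types.
TTR = V / N = 7 / 9 = 0.78

0.78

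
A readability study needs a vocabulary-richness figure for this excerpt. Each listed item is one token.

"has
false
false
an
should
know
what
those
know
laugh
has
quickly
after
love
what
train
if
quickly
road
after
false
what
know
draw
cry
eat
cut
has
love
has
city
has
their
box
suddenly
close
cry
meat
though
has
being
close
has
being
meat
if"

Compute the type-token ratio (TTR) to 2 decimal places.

0.57

N = 46 tokens, V = 26 types.
TTR = V / N = 26 / 46 = 0.57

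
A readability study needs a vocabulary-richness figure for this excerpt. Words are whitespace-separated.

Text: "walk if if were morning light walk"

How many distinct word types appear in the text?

5

Distinct types: {if, light, morning, walk, were}
V = 5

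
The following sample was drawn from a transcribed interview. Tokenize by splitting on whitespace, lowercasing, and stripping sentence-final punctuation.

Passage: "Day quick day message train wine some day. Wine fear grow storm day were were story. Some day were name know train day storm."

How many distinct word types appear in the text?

Distinct types: {day, fear, grow, know, message, name, quick, some, storm, story, train, were, wine}
V = 13

13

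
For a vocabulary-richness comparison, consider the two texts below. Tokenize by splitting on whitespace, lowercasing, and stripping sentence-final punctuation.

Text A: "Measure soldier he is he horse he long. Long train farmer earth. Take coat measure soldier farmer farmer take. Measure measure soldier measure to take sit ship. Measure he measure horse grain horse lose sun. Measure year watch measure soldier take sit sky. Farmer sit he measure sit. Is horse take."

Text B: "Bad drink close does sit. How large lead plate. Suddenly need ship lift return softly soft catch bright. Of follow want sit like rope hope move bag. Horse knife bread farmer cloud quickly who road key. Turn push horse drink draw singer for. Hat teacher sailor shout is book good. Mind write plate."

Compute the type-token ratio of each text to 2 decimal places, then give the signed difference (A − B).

-0.53

TTR(A) = 20/51 = 0.39
TTR(B) = 49/53 = 0.92
Difference = 0.39 − 0.92 = -0.53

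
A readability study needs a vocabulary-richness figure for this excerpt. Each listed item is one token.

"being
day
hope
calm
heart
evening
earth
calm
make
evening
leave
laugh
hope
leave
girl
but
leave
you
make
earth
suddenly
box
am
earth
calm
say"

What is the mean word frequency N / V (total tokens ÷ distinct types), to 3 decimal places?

1.529

N = 26 tokens, V = 17 types.
Mean frequency = N / V = 26 / 17 = 1.529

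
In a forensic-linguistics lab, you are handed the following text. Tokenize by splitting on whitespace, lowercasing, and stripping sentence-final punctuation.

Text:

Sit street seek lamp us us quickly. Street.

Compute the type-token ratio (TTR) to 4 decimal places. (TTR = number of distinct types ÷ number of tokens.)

N = 8 tokens, V = 6 types.
TTR = V / N = 6 / 8 = 0.7500

0.7500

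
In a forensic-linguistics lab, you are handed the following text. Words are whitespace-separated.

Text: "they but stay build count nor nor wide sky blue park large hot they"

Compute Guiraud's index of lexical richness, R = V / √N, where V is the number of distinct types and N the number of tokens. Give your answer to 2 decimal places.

N = 14, V = 12.
√N = 3.741657
R = 12 / 3.741657 = 3.21

3.21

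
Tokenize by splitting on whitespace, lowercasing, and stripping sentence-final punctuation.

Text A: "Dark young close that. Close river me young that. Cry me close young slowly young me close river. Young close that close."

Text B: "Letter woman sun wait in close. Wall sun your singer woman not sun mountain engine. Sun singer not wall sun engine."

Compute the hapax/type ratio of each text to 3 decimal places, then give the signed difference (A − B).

A: hapax=3, V=8, ratio=0.375
B: hapax=6, V=12, ratio=0.500
Difference = 0.375 − 0.500 = -0.125

-0.125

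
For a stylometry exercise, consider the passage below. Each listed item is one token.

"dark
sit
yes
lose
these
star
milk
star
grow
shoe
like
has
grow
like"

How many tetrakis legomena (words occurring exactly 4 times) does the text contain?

Frequencies: star:2, grow:2, like:2, dark:1, sit:1, yes:1, lose:1, these:1, milk:1, shoe:1, has:1
Words with frequency 4: (none)

0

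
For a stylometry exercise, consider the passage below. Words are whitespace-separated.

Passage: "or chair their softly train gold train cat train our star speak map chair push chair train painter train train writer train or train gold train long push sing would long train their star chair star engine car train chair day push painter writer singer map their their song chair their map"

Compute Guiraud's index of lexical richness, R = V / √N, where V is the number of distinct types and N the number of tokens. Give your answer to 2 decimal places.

N = 52, V = 22.
√N = 7.211103
R = 22 / 7.211103 = 3.05

3.05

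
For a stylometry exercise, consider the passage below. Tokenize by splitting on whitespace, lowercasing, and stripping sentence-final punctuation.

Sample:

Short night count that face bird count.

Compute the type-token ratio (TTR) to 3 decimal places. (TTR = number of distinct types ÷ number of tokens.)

0.857

N = 7 tokens, V = 6 types.
TTR = V / N = 6 / 7 = 0.857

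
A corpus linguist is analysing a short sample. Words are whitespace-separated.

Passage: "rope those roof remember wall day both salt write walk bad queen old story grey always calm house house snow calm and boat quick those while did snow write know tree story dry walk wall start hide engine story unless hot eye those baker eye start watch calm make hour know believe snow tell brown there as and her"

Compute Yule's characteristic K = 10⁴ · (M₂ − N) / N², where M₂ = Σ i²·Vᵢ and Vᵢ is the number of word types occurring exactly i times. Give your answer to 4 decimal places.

Frequencies: those:3, story:3, calm:3, snow:3, wall:2, write:2, walk:2, house:2, and:2, know:2, start:2, eye:2, rope:1, roof:1, remember:1, day:1, both:1, salt:1, bad:1, queen:1, … (23 more, each freq 1)
N = 59. Frequency spectrum: V_1=31, V_2=8, V_3=4
M₂ = 1²·31 + 2²·8 + 3²·4 = 99
K = 10000 × (99 − 59) / 59² = 114.9095

114.9095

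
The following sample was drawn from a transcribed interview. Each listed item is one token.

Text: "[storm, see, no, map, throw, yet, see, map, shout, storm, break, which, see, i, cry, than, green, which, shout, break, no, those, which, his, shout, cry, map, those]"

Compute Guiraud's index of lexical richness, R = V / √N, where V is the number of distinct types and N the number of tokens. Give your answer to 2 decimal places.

N = 28, V = 15.
√N = 5.291503
R = 15 / 5.291503 = 2.83

2.83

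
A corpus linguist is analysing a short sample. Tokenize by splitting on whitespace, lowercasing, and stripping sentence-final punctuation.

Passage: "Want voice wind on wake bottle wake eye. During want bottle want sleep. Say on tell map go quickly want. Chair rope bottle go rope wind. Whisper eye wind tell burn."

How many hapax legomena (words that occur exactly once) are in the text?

9

Frequencies: want:4, wind:3, bottle:3, on:2, wake:2, eye:2, tell:2, go:2, rope:2, voice:1, during:1, sleep:1, say:1, map:1, quickly:1, chair:1, whisper:1, burn:1
Hapax (freq=1): burn, chair, during, map, quickly, say, sleep, voice, whisper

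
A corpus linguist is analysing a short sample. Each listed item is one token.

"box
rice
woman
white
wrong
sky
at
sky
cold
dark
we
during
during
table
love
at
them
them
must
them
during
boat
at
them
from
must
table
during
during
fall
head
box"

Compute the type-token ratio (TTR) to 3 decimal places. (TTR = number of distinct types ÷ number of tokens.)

N = 32 tokens, V = 19 types.
TTR = V / N = 19 / 32 = 0.594

0.594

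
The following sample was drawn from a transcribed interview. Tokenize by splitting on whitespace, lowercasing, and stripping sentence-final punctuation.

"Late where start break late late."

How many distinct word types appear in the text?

Distinct types: {break, late, start, where}
V = 4

4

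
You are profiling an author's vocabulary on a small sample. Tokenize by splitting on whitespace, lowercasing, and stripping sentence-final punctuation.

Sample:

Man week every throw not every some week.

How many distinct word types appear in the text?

6

Distinct types: {every, man, not, some, throw, week}
V = 6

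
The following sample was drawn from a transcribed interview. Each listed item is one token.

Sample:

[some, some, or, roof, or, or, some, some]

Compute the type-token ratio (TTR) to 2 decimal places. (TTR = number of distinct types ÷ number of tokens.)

0.38

N = 8 tokens, V = 3 types.
TTR = V / N = 3 / 8 = 0.38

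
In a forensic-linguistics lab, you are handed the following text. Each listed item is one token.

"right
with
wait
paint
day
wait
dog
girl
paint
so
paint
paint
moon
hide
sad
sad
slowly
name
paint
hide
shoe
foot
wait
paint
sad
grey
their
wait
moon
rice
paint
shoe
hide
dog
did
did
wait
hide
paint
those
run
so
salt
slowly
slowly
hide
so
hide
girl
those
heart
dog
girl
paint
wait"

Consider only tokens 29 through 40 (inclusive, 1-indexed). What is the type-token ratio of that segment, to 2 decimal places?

Segment tokens 29–40: moon, rice, paint, shoe, hide, dog, did, did, wait, hide, paint, those
Segment N = 12, segment V = 9.
TTR = 9 / 12 = 0.75

0.75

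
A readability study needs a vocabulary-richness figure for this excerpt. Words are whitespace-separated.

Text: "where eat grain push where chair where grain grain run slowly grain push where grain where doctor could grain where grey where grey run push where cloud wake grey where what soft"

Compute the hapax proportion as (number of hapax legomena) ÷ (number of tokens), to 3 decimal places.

0.281

Frequencies: where:9, grain:6, push:3, grey:3, run:2, eat:1, chair:1, slowly:1, doctor:1, could:1, cloud:1, wake:1, what:1, soft:1
Hapax count = 9; token count = 32.
Ratio = 9 / 32 = 0.281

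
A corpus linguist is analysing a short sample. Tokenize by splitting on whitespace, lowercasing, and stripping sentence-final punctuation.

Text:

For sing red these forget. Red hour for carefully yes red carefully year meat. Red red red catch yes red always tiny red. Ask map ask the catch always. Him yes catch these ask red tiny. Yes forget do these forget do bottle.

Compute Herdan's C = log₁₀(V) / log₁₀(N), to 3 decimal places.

0.783

N = 43, V = 19.
log₁₀(V) = 1.278754, log₁₀(N) = 1.633468
C = 1.278754 / 1.633468 = 0.783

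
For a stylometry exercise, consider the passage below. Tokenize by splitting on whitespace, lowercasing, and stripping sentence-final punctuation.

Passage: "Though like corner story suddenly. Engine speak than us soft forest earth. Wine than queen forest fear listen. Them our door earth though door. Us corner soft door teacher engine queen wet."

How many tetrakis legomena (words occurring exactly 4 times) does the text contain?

Frequencies: door:3, though:2, corner:2, engine:2, than:2, us:2, soft:2, forest:2, earth:2, queen:2, like:1, story:1, suddenly:1, speak:1, wine:1, fear:1, listen:1, them:1, our:1, teacher:1, … (1 more, each freq 1)
Words with frequency 4: (none)

0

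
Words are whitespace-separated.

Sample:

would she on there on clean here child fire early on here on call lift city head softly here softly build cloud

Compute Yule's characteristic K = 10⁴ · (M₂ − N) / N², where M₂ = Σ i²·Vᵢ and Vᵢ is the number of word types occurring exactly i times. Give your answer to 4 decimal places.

413.2231

Frequencies: on:4, here:3, softly:2, would:1, she:1, there:1, clean:1, child:1, fire:1, early:1, call:1, lift:1, city:1, head:1, build:1, cloud:1
N = 22. Frequency spectrum: V_1=13, V_2=1, V_3=1, V_4=1
M₂ = 1²·13 + 2²·1 + 3²·1 + 4²·1 = 42
K = 10000 × (42 − 22) / 22² = 413.2231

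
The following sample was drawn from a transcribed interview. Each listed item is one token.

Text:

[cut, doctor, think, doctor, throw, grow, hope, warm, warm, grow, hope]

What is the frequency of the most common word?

Frequencies: doctor:2, grow:2, hope:2, warm:2, cut:1, think:1, throw:1
Most common: 'doctor' with frequency 2.

2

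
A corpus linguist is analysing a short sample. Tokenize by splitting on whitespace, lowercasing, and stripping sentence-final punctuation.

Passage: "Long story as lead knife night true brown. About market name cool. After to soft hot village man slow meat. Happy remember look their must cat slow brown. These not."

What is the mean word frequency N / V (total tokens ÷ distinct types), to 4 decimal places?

1.0714

N = 30 tokens, V = 28 types.
Mean frequency = N / V = 30 / 28 = 1.0714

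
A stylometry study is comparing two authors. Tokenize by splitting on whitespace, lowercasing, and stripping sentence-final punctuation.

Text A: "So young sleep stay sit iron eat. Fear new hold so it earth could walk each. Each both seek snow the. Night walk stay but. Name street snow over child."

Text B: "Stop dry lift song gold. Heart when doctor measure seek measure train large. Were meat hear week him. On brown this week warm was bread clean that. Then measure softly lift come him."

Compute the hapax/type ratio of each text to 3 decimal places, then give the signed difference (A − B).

-0.057

A: hapax=20, V=25, ratio=0.800
B: hapax=24, V=28, ratio=0.857
Difference = 0.800 − 0.857 = -0.057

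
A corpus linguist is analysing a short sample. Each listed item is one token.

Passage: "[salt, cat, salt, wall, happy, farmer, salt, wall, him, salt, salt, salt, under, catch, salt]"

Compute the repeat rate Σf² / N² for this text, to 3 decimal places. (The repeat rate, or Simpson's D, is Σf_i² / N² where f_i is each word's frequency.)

0.262

Frequencies: salt:7, wall:2, cat:1, happy:1, farmer:1, him:1, under:1, catch:1
Σf² = 59; N² = 225
Repeat rate = 59 / 225 = 0.262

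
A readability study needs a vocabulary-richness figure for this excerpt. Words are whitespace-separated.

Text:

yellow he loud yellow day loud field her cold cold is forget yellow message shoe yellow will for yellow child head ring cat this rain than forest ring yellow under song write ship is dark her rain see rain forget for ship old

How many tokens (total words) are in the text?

43

Tokens: yellow, he, loud, yellow, day, loud, field, her, cold, cold, is, forget, yellow, message, shoe, yellow, will, for, yellow, child, head, ring, cat, this, rain, than, forest, ring, yellow, under, song, write, ship, is, dark, her, rain, see, rain, forget, for, ship, old
N = 43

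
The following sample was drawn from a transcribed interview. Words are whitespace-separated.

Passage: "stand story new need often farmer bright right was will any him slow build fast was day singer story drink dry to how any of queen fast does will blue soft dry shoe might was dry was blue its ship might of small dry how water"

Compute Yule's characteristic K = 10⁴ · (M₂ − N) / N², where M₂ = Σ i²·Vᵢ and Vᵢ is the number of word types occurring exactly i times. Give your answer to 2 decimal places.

Frequencies: was:4, dry:4, story:2, will:2, any:2, fast:2, how:2, of:2, blue:2, might:2, stand:1, new:1, need:1, often:1, farmer:1, bright:1, right:1, him:1, slow:1, build:1, … (12 more, each freq 1)
N = 46. Frequency spectrum: V_1=22, V_2=8, V_4=2
M₂ = 1²·22 + 2²·8 + 4²·2 = 86
K = 10000 × (86 − 46) / 46² = 189.04

189.04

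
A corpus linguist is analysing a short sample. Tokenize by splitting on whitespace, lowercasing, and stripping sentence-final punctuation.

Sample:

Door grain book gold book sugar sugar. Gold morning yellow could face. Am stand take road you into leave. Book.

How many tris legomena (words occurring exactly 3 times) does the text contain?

Frequencies: book:3, gold:2, sugar:2, door:1, grain:1, morning:1, yellow:1, could:1, face:1, am:1, stand:1, take:1, road:1, you:1, into:1, leave:1
Words with frequency 3: book

1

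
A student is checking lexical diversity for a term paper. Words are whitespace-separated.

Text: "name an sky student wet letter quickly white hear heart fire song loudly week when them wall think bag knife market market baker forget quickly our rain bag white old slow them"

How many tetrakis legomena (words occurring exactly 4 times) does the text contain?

0

Frequencies: quickly:2, white:2, them:2, bag:2, market:2, name:1, an:1, sky:1, student:1, wet:1, letter:1, hear:1, heart:1, fire:1, song:1, loudly:1, week:1, when:1, wall:1, think:1, … (7 more, each freq 1)
Words with frequency 4: (none)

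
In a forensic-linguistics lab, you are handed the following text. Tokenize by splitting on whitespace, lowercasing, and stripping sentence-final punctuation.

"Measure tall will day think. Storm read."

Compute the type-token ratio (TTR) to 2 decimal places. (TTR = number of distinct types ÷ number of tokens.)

N = 7 tokens, V = 7 types.
TTR = V / N = 7 / 7 = 1.00

1.00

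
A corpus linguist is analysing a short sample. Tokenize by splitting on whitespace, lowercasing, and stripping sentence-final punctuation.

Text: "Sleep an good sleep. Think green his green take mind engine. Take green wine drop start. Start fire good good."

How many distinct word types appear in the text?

13

Distinct types: {an, drop, engine, fire, good, green, his, mind, sleep, start, take, think, wine}
V = 13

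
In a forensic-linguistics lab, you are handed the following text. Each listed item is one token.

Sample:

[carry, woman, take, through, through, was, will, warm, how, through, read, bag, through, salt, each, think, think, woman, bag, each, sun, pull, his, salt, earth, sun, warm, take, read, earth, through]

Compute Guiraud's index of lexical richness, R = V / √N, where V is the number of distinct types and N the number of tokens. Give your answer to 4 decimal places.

N = 31, V = 17.
√N = 5.567764
R = 17 / 5.567764 = 3.0533

3.0533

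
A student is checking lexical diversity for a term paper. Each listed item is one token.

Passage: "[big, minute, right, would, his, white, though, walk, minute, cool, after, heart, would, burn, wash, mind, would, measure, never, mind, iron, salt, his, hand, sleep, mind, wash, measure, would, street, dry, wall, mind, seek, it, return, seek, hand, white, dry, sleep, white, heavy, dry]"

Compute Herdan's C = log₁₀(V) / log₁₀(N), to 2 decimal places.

0.87

N = 44, V = 27.
log₁₀(V) = 1.431364, log₁₀(N) = 1.643453
C = 1.431364 / 1.643453 = 0.87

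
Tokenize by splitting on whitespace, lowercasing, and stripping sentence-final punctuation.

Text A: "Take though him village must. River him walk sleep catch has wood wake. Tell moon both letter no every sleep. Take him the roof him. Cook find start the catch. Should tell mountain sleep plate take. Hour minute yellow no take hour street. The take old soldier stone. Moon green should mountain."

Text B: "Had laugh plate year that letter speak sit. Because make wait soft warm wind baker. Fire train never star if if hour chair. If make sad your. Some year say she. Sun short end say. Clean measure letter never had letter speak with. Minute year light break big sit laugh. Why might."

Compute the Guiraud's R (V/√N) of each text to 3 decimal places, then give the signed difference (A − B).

-0.693

A: V=34, N=52, R=4.715
B: V=39, N=52, R=5.408
Difference = 4.715 − 5.408 = -0.693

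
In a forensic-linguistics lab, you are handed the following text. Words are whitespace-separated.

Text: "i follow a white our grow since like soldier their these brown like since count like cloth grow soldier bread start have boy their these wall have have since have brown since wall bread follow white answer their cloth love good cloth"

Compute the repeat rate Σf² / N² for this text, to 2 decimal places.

Frequencies: since:4, have:4, like:3, their:3, cloth:3, follow:2, white:2, grow:2, soldier:2, these:2, brown:2, bread:2, wall:2, i:1, a:1, our:1, count:1, start:1, boy:1, answer:1, … (2 more, each freq 1)
Σf² = 100; N² = 1764
Repeat rate = 100 / 1764 = 0.06

0.06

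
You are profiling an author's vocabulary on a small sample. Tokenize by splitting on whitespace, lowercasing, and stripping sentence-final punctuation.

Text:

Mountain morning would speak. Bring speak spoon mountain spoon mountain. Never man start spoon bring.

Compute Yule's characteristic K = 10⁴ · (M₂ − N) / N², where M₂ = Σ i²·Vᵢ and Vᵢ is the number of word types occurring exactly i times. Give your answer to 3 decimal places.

Frequencies: mountain:3, spoon:3, speak:2, bring:2, morning:1, would:1, never:1, man:1, start:1
N = 15. Frequency spectrum: V_1=5, V_2=2, V_3=2
M₂ = 1²·5 + 2²·2 + 3²·2 = 31
K = 10000 × (31 − 15) / 15² = 711.111

711.111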